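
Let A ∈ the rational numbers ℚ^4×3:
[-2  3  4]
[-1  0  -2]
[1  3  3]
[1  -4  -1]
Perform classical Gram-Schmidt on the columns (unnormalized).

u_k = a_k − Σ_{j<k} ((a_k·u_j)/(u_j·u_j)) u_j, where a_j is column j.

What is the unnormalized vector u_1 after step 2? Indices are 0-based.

Step 1: u_0 = a_0 = (-2, -1, 1, 1).
Step 2: u_1 = a_1 − (-1)·u_0 = (1, -1, 4, -3).

u_1 = (1, -1, 4, -3)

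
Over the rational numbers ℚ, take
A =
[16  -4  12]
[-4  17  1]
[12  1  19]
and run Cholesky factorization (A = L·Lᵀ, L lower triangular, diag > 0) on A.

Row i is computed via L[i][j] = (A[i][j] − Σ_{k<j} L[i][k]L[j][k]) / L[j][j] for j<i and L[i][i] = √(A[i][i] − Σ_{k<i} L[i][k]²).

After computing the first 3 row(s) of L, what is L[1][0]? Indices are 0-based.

Step 1: L[0][0] = √(16) = 4.
  L[1][0] = (-4) / L[0][0] = -1.
Step 2: L[1][1] = √(16) = 4.
  L[2][0] = (12) / L[0][0] = 3.
  L[2][1] = (4) / L[1][1] = 1.
Step 3: L[2][2] = √(9) = 3.

L[1][0] = -1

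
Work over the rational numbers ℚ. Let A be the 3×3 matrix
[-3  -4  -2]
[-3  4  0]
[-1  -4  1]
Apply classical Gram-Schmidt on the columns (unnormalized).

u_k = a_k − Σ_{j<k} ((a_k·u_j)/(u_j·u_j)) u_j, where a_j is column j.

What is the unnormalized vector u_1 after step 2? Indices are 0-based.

Step 1: u_0 = a_0 = (-3, -3, -1).
Step 2: u_1 = a_1 − (4/19)·u_0 = (-64/19, 88/19, -72/19).

u_1 = (-64/19, 88/19, -72/19)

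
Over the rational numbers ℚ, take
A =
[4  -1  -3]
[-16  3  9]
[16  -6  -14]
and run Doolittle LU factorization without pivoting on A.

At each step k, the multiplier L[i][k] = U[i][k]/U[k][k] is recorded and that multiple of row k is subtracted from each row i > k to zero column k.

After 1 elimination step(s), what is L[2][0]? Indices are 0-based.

L[2][0] = 4

Step 1: pivot at (0,0) is 4.
  row1 ← row1 − (-4)·row0  ⇒  L[1][0]=-4, U row1=(0, -1, -3)
  row2 ← row2 − (4)·row0  ⇒  L[2][0]=4, U row2=(0, -2, -2)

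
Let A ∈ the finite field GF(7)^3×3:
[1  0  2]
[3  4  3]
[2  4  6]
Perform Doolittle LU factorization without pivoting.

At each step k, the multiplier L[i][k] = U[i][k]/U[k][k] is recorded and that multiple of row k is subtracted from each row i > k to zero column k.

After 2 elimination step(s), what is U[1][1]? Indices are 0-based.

U[1][1] = 4

[col 0] pivot 1
  R1 -= 3*R0 → (0, 4, 4)  (L[1][0] := 3)
  R2 -= 2*R0 → (0, 4, 2)  (L[2][0] := 2)
[col 1] pivot 4
  R2 -= 1*R1 → (0, 0, 5)  (L[2][1] := 1)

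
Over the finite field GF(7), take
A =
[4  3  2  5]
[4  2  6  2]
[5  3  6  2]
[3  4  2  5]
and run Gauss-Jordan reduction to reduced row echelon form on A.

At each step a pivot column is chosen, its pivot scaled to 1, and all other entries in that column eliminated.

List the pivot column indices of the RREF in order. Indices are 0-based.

pivot columns: 0, 1, 2, 3

pivot(0,0)=4: scale R0 → (1, 6, 4, 3)
  clear (1,0): R1 −= (4)R0 → (0, 6, 4, 4)
  clear (2,0): R2 −= (5)R0 → (0, 1, 0, 1)
  clear (3,0): R3 −= (3)R0 → (0, 0, 4, 3)
pivot(1,1)=6: scale R1 → (0, 1, 3, 3)
  clear (0,1): R0 −= (6)R1 → (1, 0, 0, 6)
  clear (2,1): R2 −= (1)R1 → (0, 0, 4, 5)
pivot(2,2)=4: scale R2 → (0, 0, 1, 3)
  clear (1,2): R1 −= (3)R2 → (0, 1, 0, 1)
  clear (3,2): R3 −= (4)R2 → (0, 0, 0, 5)
pivot(3,3)=5: scale R3 → (0, 0, 0, 1)
  clear (0,3): R0 −= (6)R3 → (1, 0, 0, 0)
  clear (1,3): R1 −= (1)R3 → (0, 1, 0, 0)
  clear (2,3): R2 −= (3)R3 → (0, 0, 1, 0)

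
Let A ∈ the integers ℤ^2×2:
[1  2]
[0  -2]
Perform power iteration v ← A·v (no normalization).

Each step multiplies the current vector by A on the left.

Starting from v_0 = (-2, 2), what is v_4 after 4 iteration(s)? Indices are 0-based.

v_0 = (-2, 2).
v_1 = A·v_0 = (2, -4).
v_2 = A·v_1 = (-6, 8).
v_3 = A·v_2 = (10, -16).
v_4 = A·v_3 = (-22, 32).

v_4 = (-22, 32)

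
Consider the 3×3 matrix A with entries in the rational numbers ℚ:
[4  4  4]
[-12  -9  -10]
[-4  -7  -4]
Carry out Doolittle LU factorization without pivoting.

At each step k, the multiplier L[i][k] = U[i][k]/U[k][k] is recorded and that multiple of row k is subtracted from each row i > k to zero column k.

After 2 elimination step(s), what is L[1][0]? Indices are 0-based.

L[1][0] = -3

k=0: U[0][0]=4
  eliminate (1,0): mult=-3, new row 1: (0, 3, 2); set L[1][0]=-3
  eliminate (2,0): mult=-1, new row 2: (0, -3, 0); set L[2][0]=-1
k=1: U[1][1]=3
  eliminate (2,1): mult=-1, new row 2: (0, 0, 2); set L[2][1]=-1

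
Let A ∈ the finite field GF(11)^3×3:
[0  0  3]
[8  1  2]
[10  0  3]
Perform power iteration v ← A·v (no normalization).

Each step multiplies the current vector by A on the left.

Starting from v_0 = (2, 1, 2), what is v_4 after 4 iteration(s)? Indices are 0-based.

v_4 = (7, 0, 0)

v_0 = (2, 1, 2).
v_1 = A·v_0 = (6, 10, 4).
v_2 = A·v_1 = (1, 0, 6).
v_3 = A·v_2 = (7, 9, 6).
v_4 = A·v_3 = (7, 0, 0).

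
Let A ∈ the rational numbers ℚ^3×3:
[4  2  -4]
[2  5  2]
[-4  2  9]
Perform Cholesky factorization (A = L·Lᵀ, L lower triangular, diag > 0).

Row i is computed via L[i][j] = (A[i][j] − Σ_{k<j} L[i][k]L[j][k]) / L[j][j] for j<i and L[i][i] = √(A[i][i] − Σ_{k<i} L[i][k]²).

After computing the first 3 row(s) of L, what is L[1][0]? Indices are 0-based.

L[1][0] = 1

Step 1: L[0][0] = √(4) = 2.
  L[1][0] = (2) / L[0][0] = 1.
Step 2: L[1][1] = √(4) = 2.
  L[2][0] = (-4) / L[0][0] = -2.
  L[2][1] = (4) / L[1][1] = 2.
Step 3: L[2][2] = √(1) = 1.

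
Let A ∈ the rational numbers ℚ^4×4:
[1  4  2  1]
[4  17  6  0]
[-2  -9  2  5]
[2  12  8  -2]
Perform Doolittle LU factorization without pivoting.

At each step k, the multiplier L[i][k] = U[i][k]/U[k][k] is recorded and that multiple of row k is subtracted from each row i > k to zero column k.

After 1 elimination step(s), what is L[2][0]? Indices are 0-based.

L[2][0] = -2

Step 1: pivot at (0,0) is 1.
  row1 ← row1 − (4)·row0  ⇒  L[1][0]=4, U row1=(0, 1, -2, -4)
  row2 ← row2 − (-2)·row0  ⇒  L[2][0]=-2, U row2=(0, -1, 6, 7)
  row3 ← row3 − (2)·row0  ⇒  L[3][0]=2, U row3=(0, 4, 4, -4)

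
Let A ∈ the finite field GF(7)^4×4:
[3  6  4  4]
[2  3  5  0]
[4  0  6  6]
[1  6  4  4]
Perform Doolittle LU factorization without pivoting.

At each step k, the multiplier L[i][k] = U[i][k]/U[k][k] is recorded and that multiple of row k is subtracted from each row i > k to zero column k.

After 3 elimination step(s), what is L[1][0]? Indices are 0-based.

k=0: U[0][0]=3
  eliminate (1,0): mult=3, new row 1: (0, 6, 0, 2); set L[1][0]=3
  eliminate (2,0): mult=6, new row 2: (0, 6, 3, 3); set L[2][0]=6
  eliminate (3,0): mult=5, new row 3: (0, 4, 5, 5); set L[3][0]=5
k=1: U[1][1]=6
  eliminate (2,1): mult=1, new row 2: (0, 0, 3, 1); set L[2][1]=1
  eliminate (3,1): mult=3, new row 3: (0, 0, 5, 6); set L[3][1]=3
k=2: U[2][2]=3
  eliminate (3,2): mult=4, new row 3: (0, 0, 0, 2); set L[3][2]=4

L[1][0] = 3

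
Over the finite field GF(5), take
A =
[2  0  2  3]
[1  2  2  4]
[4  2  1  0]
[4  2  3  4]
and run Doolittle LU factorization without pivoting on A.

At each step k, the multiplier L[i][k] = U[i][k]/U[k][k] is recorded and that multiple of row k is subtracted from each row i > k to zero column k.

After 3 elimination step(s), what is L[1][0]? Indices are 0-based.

k=0: U[0][0]=2
  eliminate (1,0): mult=3, new row 1: (0, 2, 1, 0); set L[1][0]=3
  eliminate (2,0): mult=2, new row 2: (0, 2, 2, 4); set L[2][0]=2
  eliminate (3,0): mult=2, new row 3: (0, 2, 4, 3); set L[3][0]=2
k=1: U[1][1]=2
  eliminate (2,1): mult=1, new row 2: (0, 0, 1, 4); set L[2][1]=1
  eliminate (3,1): mult=1, new row 3: (0, 0, 3, 3); set L[3][1]=1
k=2: U[2][2]=1
  eliminate (3,2): mult=3, new row 3: (0, 0, 0, 1); set L[3][2]=3

L[1][0] = 3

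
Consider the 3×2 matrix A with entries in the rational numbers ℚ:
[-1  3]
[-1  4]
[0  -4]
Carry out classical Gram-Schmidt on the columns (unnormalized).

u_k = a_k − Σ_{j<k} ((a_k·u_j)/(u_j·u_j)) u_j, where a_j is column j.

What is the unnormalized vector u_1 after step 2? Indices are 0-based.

u_1 = (-1/2, 1/2, -4)

Step 1: u_0 = a_0 = (-1, -1, 0).
Step 2: u_1 = a_1 − (-7/2)·u_0 = (-1/2, 1/2, -4).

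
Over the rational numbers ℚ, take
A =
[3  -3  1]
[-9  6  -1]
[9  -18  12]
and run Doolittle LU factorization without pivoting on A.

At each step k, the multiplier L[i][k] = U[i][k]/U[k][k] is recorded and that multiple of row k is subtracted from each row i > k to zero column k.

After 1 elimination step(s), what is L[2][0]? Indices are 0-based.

[col 0] pivot 3
  R1 -= -3*R0 → (0, -3, 2)  (L[1][0] := -3)
  R2 -= 3*R0 → (0, -9, 9)  (L[2][0] := 3)

L[2][0] = 3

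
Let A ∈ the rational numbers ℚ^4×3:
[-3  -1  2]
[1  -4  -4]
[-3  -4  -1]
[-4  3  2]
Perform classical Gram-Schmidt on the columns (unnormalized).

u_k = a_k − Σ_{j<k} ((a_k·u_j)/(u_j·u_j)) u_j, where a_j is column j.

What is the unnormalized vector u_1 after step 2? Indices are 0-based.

Step 1: u_0 = a_0 = (-3, 1, -3, -4).
Step 2: u_1 = a_1 − (-1/35)·u_0 = (-38/35, -139/35, -143/35, 101/35).

u_1 = (-38/35, -139/35, -143/35, 101/35)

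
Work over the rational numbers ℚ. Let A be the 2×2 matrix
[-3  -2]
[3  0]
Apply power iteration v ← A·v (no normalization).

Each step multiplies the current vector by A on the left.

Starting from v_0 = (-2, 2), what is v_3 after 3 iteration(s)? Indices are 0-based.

v_3 = (-30, 18)

v_0 = (-2, 2).
v_1 = A·v_0 = (2, -6).
v_2 = A·v_1 = (6, 6).
v_3 = A·v_2 = (-30, 18).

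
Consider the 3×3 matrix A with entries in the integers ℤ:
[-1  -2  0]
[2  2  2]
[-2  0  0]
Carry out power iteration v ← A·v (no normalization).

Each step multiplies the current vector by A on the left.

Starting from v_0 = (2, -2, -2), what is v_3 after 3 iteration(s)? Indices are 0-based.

v_0 = (2, -2, -2).
v_1 = A·v_0 = (2, -4, -4).
v_2 = A·v_1 = (6, -12, -4).
v_3 = A·v_2 = (18, -20, -12).

v_3 = (18, -20, -12)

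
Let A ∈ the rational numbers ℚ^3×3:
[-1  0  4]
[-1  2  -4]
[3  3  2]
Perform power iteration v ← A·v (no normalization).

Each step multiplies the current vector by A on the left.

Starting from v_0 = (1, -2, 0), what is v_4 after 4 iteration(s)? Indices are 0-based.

v_4 = (-203, 599, -60)

v_0 = (1, -2, 0).
v_1 = A·v_0 = (-1, -5, -3).
v_2 = A·v_1 = (-11, 3, -24).
v_3 = A·v_2 = (-85, 113, -72).
v_4 = A·v_3 = (-203, 599, -60).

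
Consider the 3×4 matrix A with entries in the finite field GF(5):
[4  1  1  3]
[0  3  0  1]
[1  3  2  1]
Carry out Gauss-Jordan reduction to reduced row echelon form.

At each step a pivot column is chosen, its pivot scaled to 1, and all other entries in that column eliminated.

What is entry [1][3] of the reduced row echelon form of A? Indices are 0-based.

M[1][3] = 2

[1] R0 /= 4  ⇒  (1, 4, 4, 2)
     R2 -= 1·R0  ⇒  (0, 4, 3, 4)
[2] R1 /= 3  ⇒  (0, 1, 0, 2)
     R0 -= 4·R1  ⇒  (1, 0, 4, 4)
     R2 -= 4·R1  ⇒  (0, 0, 3, 1)
[3] R2 /= 3  ⇒  (0, 0, 1, 2)
     R0 -= 4·R2  ⇒  (1, 0, 0, 1)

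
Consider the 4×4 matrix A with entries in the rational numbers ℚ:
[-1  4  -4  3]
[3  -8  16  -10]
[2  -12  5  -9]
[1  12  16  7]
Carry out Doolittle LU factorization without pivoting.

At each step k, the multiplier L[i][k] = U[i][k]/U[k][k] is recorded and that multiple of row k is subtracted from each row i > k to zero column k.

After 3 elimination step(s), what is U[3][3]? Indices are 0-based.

Step 1: pivot at (0,0) is -1.
  row1 ← row1 − (-3)·row0  ⇒  L[1][0]=-3, U row1=(0, 4, 4, -1)
  row2 ← row2 − (-2)·row0  ⇒  L[2][0]=-2, U row2=(0, -4, -3, -3)
  row3 ← row3 − (-1)·row0  ⇒  L[3][0]=-1, U row3=(0, 16, 12, 10)
Step 2: pivot at (1,1) is 4.
  row2 ← row2 − (-1)·row1  ⇒  L[2][1]=-1, U row2=(0, 0, 1, -4)
  row3 ← row3 − (4)·row1  ⇒  L[3][1]=4, U row3=(0, 0, -4, 14)
Step 3: pivot at (2,2) is 1.
  row3 ← row3 − (-4)·row2  ⇒  L[3][2]=-4, U row3=(0, 0, 0, -2)

U[3][3] = -2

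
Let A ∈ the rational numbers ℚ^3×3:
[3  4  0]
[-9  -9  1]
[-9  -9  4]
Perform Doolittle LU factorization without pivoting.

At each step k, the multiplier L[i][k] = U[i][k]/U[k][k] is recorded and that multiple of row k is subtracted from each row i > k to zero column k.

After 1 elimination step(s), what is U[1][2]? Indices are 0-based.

U[1][2] = 1

k=0: U[0][0]=3
  eliminate (1,0): mult=-3, new row 1: (0, 3, 1); set L[1][0]=-3
  eliminate (2,0): mult=-3, new row 2: (0, 3, 4); set L[2][0]=-3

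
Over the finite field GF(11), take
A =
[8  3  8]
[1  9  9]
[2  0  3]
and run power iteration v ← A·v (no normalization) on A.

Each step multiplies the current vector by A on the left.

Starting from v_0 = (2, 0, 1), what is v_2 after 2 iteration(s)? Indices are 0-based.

v_0 = (2, 0, 1).
v_1 = A·v_0 = (2, 0, 7).
v_2 = A·v_1 = (6, 10, 3).

v_2 = (6, 10, 3)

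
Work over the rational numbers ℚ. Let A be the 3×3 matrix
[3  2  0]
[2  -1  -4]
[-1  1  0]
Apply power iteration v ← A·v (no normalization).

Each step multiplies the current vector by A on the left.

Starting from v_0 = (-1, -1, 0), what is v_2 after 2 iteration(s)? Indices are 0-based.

v_0 = (-1, -1, 0).
v_1 = A·v_0 = (-5, -1, 0).
v_2 = A·v_1 = (-17, -9, 4).

v_2 = (-17, -9, 4)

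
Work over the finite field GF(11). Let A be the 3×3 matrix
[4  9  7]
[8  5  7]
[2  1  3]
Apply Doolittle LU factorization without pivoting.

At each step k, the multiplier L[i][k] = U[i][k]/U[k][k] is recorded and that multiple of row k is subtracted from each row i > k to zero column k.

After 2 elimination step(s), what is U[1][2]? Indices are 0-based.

[col 0] pivot 4
  R1 -= 2*R0 → (0, 9, 4)  (L[1][0] := 2)
  R2 -= 6*R0 → (0, 2, 5)  (L[2][0] := 6)
[col 1] pivot 9
  R2 -= 10*R1 → (0, 0, 9)  (L[2][1] := 10)

U[1][2] = 4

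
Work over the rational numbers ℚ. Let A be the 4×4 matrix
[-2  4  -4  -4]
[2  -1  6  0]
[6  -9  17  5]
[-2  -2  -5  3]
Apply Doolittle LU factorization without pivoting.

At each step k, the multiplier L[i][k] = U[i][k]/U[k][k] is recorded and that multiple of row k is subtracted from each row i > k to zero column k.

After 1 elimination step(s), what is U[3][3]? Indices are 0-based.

k=0: U[0][0]=-2
  eliminate (1,0): mult=-1, new row 1: (0, 3, 2, -4); set L[1][0]=-1
  eliminate (2,0): mult=-3, new row 2: (0, 3, 5, -7); set L[2][0]=-3
  eliminate (3,0): mult=1, new row 3: (0, -6, -1, 7); set L[3][0]=1

U[3][3] = 7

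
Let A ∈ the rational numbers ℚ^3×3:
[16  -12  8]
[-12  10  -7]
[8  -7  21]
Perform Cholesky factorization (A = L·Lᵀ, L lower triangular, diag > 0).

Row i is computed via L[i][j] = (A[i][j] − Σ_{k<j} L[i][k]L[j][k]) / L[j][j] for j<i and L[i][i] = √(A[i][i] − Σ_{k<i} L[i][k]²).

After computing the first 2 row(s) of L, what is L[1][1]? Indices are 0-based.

Step 1: L[0][0] = √(16) = 4.
  L[1][0] = (-12) / L[0][0] = -3.
Step 2: L[1][1] = √(1) = 1.

L[1][1] = 1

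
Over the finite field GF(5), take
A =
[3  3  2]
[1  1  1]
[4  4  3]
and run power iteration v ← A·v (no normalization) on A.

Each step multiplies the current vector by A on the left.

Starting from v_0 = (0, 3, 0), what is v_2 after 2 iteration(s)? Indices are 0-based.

v_2 = (0, 4, 4)

v_0 = (0, 3, 0).
v_1 = A·v_0 = (4, 3, 2).
v_2 = A·v_1 = (0, 4, 4).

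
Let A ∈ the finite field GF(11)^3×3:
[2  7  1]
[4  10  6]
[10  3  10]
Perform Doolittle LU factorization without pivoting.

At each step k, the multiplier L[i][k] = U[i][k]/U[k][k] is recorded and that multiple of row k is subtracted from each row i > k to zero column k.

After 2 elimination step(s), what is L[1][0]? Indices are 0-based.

Step 1: pivot at (0,0) is 2.
  row1 ← row1 − (2)·row0  ⇒  L[1][0]=2, U row1=(0, 7, 4)
  row2 ← row2 − (5)·row0  ⇒  L[2][0]=5, U row2=(0, 1, 5)
Step 2: pivot at (1,1) is 7.
  row2 ← row2 − (8)·row1  ⇒  L[2][1]=8, U row2=(0, 0, 6)

L[1][0] = 2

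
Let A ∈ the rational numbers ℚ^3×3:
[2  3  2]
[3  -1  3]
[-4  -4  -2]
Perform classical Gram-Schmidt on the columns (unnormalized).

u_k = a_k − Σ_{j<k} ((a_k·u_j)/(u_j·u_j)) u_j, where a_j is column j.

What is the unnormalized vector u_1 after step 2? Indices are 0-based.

Step 1: u_0 = a_0 = (2, 3, -4).
Step 2: u_1 = a_1 − (19/29)·u_0 = (49/29, -86/29, -40/29).

u_1 = (49/29, -86/29, -40/29)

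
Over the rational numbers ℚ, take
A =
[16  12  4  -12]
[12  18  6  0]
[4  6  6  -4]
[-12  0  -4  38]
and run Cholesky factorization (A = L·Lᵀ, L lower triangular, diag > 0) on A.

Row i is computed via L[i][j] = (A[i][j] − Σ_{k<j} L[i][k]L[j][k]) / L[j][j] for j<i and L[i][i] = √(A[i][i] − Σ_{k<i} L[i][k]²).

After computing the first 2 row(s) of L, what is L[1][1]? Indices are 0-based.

L[1][1] = 3

Step 1: L[0][0] = √(16) = 4.
  L[1][0] = (12) / L[0][0] = 3.
Step 2: L[1][1] = √(9) = 3.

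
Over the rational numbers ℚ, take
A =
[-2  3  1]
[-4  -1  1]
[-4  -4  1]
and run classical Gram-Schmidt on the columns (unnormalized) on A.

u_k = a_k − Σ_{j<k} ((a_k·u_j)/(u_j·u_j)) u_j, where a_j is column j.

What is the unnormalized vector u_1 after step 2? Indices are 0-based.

Step 1: u_0 = a_0 = (-2, -4, -4).
Step 2: u_1 = a_1 − (7/18)·u_0 = (34/9, 5/9, -22/9).

u_1 = (34/9, 5/9, -22/9)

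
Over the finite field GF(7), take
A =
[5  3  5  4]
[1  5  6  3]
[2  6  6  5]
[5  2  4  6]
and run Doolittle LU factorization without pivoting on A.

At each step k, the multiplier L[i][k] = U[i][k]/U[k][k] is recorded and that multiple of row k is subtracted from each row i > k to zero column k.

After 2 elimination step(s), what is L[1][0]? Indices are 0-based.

k=0: U[0][0]=5
  eliminate (1,0): mult=3, new row 1: (0, 3, 5, 5); set L[1][0]=3
  eliminate (2,0): mult=6, new row 2: (0, 2, 4, 2); set L[2][0]=6
  eliminate (3,0): mult=1, new row 3: (0, 6, 6, 2); set L[3][0]=1
k=1: U[1][1]=3
  eliminate (2,1): mult=3, new row 2: (0, 0, 3, 1); set L[2][1]=3
  eliminate (3,1): mult=2, new row 3: (0, 0, 3, 6); set L[3][1]=2

L[1][0] = 3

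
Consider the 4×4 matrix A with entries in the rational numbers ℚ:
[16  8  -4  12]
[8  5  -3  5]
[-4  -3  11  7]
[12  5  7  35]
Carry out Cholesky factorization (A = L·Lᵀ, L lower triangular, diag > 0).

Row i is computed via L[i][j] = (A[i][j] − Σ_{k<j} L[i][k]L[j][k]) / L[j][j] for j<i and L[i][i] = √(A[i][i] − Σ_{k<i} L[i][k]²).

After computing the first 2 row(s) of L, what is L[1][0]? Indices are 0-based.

L[1][0] = 2

Step 1: L[0][0] = √(16) = 4.
  L[1][0] = (8) / L[0][0] = 2.
Step 2: L[1][1] = √(1) = 1.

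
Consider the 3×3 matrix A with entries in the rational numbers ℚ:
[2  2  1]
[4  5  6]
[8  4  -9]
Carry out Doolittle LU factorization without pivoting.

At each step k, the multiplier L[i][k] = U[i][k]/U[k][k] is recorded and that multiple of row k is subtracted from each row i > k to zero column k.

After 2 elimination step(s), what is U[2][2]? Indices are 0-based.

U[2][2] = 3

k=0: U[0][0]=2
  eliminate (1,0): mult=2, new row 1: (0, 1, 4); set L[1][0]=2
  eliminate (2,0): mult=4, new row 2: (0, -4, -13); set L[2][0]=4
k=1: U[1][1]=1
  eliminate (2,1): mult=-4, new row 2: (0, 0, 3); set L[2][1]=-4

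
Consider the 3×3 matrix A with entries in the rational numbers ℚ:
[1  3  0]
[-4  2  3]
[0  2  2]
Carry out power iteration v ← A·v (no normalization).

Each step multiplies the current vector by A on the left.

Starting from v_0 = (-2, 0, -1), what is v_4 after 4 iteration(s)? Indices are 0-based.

v_4 = (19, -108, 52)

v_0 = (-2, 0, -1).
v_1 = A·v_0 = (-2, 5, -2).
v_2 = A·v_1 = (13, 12, 6).
v_3 = A·v_2 = (49, -10, 36).
v_4 = A·v_3 = (19, -108, 52).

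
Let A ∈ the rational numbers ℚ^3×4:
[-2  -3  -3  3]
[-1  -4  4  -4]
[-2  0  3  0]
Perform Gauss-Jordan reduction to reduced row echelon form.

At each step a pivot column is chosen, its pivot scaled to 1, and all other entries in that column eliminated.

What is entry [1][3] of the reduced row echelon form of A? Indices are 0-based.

pivot(0,0)=-2: scale R0 → (1, 3/2, 3/2, -3/2)
  clear (1,0): R1 −= (-1)R0 → (0, -5/2, 11/2, -11/2)
  clear (2,0): R2 −= (-2)R0 → (0, 3, 6, -3)
pivot(1,1)=-5/2: scale R1 → (0, 1, -11/5, 11/5)
  clear (0,1): R0 −= (3/2)R1 → (1, 0, 24/5, -24/5)
  clear (2,1): R2 −= (3)R1 → (0, 0, 63/5, -48/5)
pivot(2,2)=63/5: scale R2 → (0, 0, 1, -16/21)
  clear (0,2): R0 −= (24/5)R2 → (1, 0, 0, -8/7)
  clear (1,2): R1 −= (-11/5)R2 → (0, 1, 0, 11/21)

M[1][3] = 11/21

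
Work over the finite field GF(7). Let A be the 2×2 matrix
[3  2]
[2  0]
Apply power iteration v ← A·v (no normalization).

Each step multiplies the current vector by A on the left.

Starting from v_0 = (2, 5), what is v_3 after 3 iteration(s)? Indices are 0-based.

v_3 = (1, 0)

v_0 = (2, 5).
v_1 = A·v_0 = (2, 4).
v_2 = A·v_1 = (0, 4).
v_3 = A·v_2 = (1, 0).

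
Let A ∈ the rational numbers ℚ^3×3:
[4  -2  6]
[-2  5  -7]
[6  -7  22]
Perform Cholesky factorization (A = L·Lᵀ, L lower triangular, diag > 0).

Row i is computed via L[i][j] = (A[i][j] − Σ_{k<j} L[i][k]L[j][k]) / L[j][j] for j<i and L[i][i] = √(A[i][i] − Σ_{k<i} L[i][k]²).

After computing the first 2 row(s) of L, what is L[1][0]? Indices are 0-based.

L[1][0] = -1

Step 1: L[0][0] = √(4) = 2.
  L[1][0] = (-2) / L[0][0] = -1.
Step 2: L[1][1] = √(4) = 2.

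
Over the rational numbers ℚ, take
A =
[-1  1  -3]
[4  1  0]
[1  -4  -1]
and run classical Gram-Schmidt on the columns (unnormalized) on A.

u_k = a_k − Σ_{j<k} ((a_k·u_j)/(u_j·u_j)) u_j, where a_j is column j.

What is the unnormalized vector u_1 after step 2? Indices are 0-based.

Step 1: u_0 = a_0 = (-1, 4, 1).
Step 2: u_1 = a_1 − (-1/18)·u_0 = (17/18, 11/9, -71/18).

u_1 = (17/18, 11/9, -71/18)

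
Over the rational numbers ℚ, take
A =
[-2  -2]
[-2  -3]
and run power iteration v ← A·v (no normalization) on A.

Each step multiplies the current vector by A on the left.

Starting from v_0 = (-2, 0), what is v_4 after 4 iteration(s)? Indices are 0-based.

v_4 = (-328, -420)

v_0 = (-2, 0).
v_1 = A·v_0 = (4, 4).
v_2 = A·v_1 = (-16, -20).
v_3 = A·v_2 = (72, 92).
v_4 = A·v_3 = (-328, -420).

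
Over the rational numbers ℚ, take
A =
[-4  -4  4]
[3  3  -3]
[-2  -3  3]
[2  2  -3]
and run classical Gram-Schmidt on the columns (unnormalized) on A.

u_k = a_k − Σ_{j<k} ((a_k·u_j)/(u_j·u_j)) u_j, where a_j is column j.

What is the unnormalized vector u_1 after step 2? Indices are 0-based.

Step 1: u_0 = a_0 = (-4, 3, -2, 2).
Step 2: u_1 = a_1 − (35/33)·u_0 = (8/33, -2/11, -29/33, -4/33).

u_1 = (8/33, -2/11, -29/33, -4/33)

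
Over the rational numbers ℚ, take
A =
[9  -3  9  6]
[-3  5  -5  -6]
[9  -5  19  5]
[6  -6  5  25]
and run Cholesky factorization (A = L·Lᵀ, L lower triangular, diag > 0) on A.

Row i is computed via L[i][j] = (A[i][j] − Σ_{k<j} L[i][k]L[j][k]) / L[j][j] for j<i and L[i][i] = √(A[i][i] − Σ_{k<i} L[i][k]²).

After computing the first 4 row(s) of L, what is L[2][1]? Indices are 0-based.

L[2][1] = -1

Step 1: L[0][0] = √(9) = 3.
  L[1][0] = (-3) / L[0][0] = -1.
Step 2: L[1][1] = √(4) = 2.
  L[2][0] = (9) / L[0][0] = 3.
  L[2][1] = (-2) / L[1][1] = -1.
Step 3: L[2][2] = √(9) = 3.
  L[3][0] = (6) / L[0][0] = 2.
  L[3][1] = (-4) / L[1][1] = -2.
  L[3][2] = (-3) / L[2][2] = -1.
Step 4: L[3][3] = √(16) = 4.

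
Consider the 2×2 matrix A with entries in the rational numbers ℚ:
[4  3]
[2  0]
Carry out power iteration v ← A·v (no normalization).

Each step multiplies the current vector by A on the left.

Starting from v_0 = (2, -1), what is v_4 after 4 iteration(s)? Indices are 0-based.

v_0 = (2, -1).
v_1 = A·v_0 = (5, 4).
v_2 = A·v_1 = (32, 10).
v_3 = A·v_2 = (158, 64).
v_4 = A·v_3 = (824, 316).

v_4 = (824, 316)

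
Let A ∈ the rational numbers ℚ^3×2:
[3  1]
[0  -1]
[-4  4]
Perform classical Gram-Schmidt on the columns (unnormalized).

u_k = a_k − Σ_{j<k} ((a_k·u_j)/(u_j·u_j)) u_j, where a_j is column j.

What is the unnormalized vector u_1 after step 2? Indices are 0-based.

u_1 = (64/25, -1, 48/25)

Step 1: u_0 = a_0 = (3, 0, -4).
Step 2: u_1 = a_1 − (-13/25)·u_0 = (64/25, -1, 48/25).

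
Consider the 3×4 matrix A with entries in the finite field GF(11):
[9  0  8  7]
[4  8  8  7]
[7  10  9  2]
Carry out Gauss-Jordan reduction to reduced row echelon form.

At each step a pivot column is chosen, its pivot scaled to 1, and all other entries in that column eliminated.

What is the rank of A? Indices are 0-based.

step 1: normalize row 0 (÷9) = (1, 0, 7, 2)
  row 1: subtract 4×row0 = (0, 8, 2, 10)
  row 2: subtract 7×row0 = (0, 10, 4, 10)
step 2: normalize row 1 (÷8) = (0, 1, 3, 4)
  row 2: subtract 10×row1 = (0, 0, 7, 3)
step 3: normalize row 2 (÷7) = (0, 0, 1, 2)
  row 0: subtract 7×row2 = (1, 0, 0, 10)
  row 1: subtract 3×row2 = (0, 1, 0, 9)

rank = 3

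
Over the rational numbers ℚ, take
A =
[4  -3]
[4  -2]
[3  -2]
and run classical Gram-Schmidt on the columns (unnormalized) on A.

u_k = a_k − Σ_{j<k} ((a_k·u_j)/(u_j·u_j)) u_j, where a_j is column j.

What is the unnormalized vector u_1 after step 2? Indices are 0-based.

Step 1: u_0 = a_0 = (4, 4, 3).
Step 2: u_1 = a_1 − (-26/41)·u_0 = (-19/41, 22/41, -4/41).

u_1 = (-19/41, 22/41, -4/41)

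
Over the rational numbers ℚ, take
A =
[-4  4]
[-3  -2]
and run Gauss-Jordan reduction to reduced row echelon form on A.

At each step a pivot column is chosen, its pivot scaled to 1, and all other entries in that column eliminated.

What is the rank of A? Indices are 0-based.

rank = 2

[1] R0 /= -4  ⇒  (1, -1)
     R1 -= -3·R0  ⇒  (0, -5)
[2] R1 /= -5  ⇒  (0, 1)
     R0 -= -1·R1  ⇒  (1, 0)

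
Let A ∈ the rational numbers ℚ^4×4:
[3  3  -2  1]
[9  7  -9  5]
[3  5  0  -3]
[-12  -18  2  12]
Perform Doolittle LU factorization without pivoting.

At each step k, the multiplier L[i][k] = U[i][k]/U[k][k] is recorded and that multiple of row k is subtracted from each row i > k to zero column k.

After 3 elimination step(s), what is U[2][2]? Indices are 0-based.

k=0: U[0][0]=3
  eliminate (1,0): mult=3, new row 1: (0, -2, -3, 2); set L[1][0]=3
  eliminate (2,0): mult=1, new row 2: (0, 2, 2, -4); set L[2][0]=1
  eliminate (3,0): mult=-4, new row 3: (0, -6, -6, 16); set L[3][0]=-4
k=1: U[1][1]=-2
  eliminate (2,1): mult=-1, new row 2: (0, 0, -1, -2); set L[2][1]=-1
  eliminate (3,1): mult=3, new row 3: (0, 0, 3, 10); set L[3][1]=3
k=2: U[2][2]=-1
  eliminate (3,2): mult=-3, new row 3: (0, 0, 0, 4); set L[3][2]=-3

U[2][2] = -1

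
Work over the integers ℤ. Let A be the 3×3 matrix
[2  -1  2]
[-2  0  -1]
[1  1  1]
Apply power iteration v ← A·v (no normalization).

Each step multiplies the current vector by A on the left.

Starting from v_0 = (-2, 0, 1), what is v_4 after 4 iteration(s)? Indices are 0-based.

v_4 = (-72, 50, -9)

v_0 = (-2, 0, 1).
v_1 = A·v_0 = (-2, 3, -1).
v_2 = A·v_1 = (-9, 5, 0).
v_3 = A·v_2 = (-23, 18, -4).
v_4 = A·v_3 = (-72, 50, -9).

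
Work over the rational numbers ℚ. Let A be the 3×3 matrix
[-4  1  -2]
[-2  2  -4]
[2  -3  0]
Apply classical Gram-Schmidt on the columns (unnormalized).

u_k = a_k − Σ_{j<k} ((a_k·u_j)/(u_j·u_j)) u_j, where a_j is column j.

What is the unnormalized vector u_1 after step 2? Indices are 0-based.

u_1 = (-4/3, 5/6, -11/6)

Step 1: u_0 = a_0 = (-4, -2, 2).
Step 2: u_1 = a_1 − (-7/12)·u_0 = (-4/3, 5/6, -11/6).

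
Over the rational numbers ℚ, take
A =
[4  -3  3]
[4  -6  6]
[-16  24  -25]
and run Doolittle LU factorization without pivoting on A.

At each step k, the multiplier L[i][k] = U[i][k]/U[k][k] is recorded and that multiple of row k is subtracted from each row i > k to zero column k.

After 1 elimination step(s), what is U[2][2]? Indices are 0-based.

U[2][2] = -13

k=0: U[0][0]=4
  eliminate (1,0): mult=1, new row 1: (0, -3, 3); set L[1][0]=1
  eliminate (2,0): mult=-4, new row 2: (0, 12, -13); set L[2][0]=-4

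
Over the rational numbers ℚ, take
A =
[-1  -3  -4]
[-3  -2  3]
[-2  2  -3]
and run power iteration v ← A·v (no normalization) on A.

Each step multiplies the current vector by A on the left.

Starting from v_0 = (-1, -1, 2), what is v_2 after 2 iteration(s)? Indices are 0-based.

v_2 = (-5, -28, 48)

v_0 = (-1, -1, 2).
v_1 = A·v_0 = (-4, 11, -6).
v_2 = A·v_1 = (-5, -28, 48).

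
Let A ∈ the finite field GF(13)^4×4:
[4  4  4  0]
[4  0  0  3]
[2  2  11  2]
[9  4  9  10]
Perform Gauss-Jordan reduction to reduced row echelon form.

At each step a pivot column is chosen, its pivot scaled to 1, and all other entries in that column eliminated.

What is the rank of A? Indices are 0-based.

rank = 4

[1] R0 /= 4  ⇒  (1, 1, 1, 0)
     R1 -= 4·R0  ⇒  (0, 9, 9, 3)
     R2 -= 2·R0  ⇒  (0, 0, 9, 2)
     R3 -= 9·R0  ⇒  (0, 8, 0, 10)
[2] R1 /= 9  ⇒  (0, 1, 1, 9)
     R0 -= 1·R1  ⇒  (1, 0, 0, 4)
     R3 -= 8·R1  ⇒  (0, 0, 5, 3)
[3] R2 /= 9  ⇒  (0, 0, 1, 6)
     R1 -= 1·R2  ⇒  (0, 1, 0, 3)
     R3 -= 5·R2  ⇒  (0, 0, 0, 12)
[4] R3 /= 12  ⇒  (0, 0, 0, 1)
     R0 -= 4·R3  ⇒  (1, 0, 0, 0)
     R1 -= 3·R3  ⇒  (0, 1, 0, 0)
     R2 -= 6·R3  ⇒  (0, 0, 1, 0)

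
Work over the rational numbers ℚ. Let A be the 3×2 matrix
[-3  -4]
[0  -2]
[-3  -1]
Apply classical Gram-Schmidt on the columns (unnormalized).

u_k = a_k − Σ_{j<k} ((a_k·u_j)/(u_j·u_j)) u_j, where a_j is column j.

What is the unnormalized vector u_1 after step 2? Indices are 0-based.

Step 1: u_0 = a_0 = (-3, 0, -3).
Step 2: u_1 = a_1 − (5/6)·u_0 = (-3/2, -2, 3/2).

u_1 = (-3/2, -2, 3/2)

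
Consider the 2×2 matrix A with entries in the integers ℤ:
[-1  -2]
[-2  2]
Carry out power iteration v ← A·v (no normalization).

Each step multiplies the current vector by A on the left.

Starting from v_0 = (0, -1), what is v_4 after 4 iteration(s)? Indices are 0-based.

v_4 = (26, -68)

v_0 = (0, -1).
v_1 = A·v_0 = (2, -2).
v_2 = A·v_1 = (2, -8).
v_3 = A·v_2 = (14, -20).
v_4 = A·v_3 = (26, -68).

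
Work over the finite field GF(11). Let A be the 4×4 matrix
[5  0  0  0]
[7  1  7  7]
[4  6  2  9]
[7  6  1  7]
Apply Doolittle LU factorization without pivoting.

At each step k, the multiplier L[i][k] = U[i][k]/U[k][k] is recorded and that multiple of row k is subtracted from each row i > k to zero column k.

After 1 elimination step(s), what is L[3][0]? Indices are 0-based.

Step 1: pivot at (0,0) is 5.
  row1 ← row1 − (8)·row0  ⇒  L[1][0]=8, U row1=(0, 1, 7, 7)
  row2 ← row2 − (3)·row0  ⇒  L[2][0]=3, U row2=(0, 6, 2, 9)
  row3 ← row3 − (8)·row0  ⇒  L[3][0]=8, U row3=(0, 6, 1, 7)

L[3][0] = 8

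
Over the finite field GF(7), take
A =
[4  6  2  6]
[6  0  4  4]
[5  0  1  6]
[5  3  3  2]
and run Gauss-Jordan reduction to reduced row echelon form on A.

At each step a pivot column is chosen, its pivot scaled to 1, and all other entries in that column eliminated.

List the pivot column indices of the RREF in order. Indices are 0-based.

pivot(0,0)=4: scale R0 → (1, 5, 4, 5)
  clear (1,0): R1 −= (6)R0 → (0, 5, 1, 2)
  clear (2,0): R2 −= (5)R0 → (0, 3, 2, 2)
  clear (3,0): R3 −= (5)R0 → (0, 6, 4, 5)
pivot(1,1)=5: scale R1 → (0, 1, 3, 6)
  clear (0,1): R0 −= (5)R1 → (1, 0, 3, 3)
  clear (2,1): R2 −= (3)R1 → (0, 0, 0, 5)
  clear (3,1): R3 −= (6)R1 → (0, 0, 0, 4)
col 2: no nonzero at/below row 2; advance.
pivot(2,3)=5: scale R2 → (0, 0, 0, 1)
  clear (0,3): R0 −= (3)R2 → (1, 0, 3, 0)
  clear (1,3): R1 −= (6)R2 → (0, 1, 3, 0)
  clear (3,3): R3 −= (4)R2 → (0, 0, 0, 0)

pivot columns: 0, 1, 3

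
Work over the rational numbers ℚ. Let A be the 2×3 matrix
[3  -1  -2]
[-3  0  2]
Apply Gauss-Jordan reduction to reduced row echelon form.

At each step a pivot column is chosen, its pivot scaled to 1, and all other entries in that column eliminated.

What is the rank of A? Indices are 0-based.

step 1: normalize row 0 (÷3) = (1, -1/3, -2/3)
  row 1: subtract -3×row0 = (0, -1, 0)
step 2: normalize row 1 (÷-1) = (0, 1, 0)
  row 0: subtract -1/3×row1 = (1, 0, -2/3)

rank = 2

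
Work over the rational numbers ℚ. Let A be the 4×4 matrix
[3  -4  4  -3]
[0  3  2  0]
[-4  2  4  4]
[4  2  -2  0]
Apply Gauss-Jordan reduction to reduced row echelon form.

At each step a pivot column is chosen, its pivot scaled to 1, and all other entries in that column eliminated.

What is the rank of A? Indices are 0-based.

step 1: normalize row 0 (÷3) = (1, -4/3, 4/3, -1)
  row 2: subtract -4×row0 = (0, -10/3, 28/3, 0)
  row 3: subtract 4×row0 = (0, 22/3, -22/3, 4)
step 2: normalize row 1 (÷3) = (0, 1, 2/3, 0)
  row 0: subtract -4/3×row1 = (1, 0, 20/9, -1)
  row 2: subtract -10/3×row1 = (0, 0, 104/9, 0)
  row 3: subtract 22/3×row1 = (0, 0, -110/9, 4)
step 3: normalize row 2 (÷104/9) = (0, 0, 1, 0)
  row 0: subtract 20/9×row2 = (1, 0, 0, -1)
  row 1: subtract 2/3×row2 = (0, 1, 0, 0)
  row 3: subtract -110/9×row2 = (0, 0, 0, 4)
step 4: normalize row 3 (÷4) = (0, 0, 0, 1)
  row 0: subtract -1×row3 = (1, 0, 0, 0)

rank = 4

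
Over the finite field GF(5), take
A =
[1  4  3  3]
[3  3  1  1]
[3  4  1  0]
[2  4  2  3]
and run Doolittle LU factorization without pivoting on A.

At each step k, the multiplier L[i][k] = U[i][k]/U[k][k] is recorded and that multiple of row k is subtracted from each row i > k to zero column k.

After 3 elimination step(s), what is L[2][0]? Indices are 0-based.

k=0: U[0][0]=1
  eliminate (1,0): mult=3, new row 1: (0, 1, 2, 2); set L[1][0]=3
  eliminate (2,0): mult=3, new row 2: (0, 2, 2, 1); set L[2][0]=3
  eliminate (3,0): mult=2, new row 3: (0, 1, 1, 2); set L[3][0]=2
k=1: U[1][1]=1
  eliminate (2,1): mult=2, new row 2: (0, 0, 3, 2); set L[2][1]=2
  eliminate (3,1): mult=1, new row 3: (0, 0, 4, 0); set L[3][1]=1
k=2: U[2][2]=3
  eliminate (3,2): mult=3, new row 3: (0, 0, 0, 4); set L[3][2]=3

L[2][0] = 3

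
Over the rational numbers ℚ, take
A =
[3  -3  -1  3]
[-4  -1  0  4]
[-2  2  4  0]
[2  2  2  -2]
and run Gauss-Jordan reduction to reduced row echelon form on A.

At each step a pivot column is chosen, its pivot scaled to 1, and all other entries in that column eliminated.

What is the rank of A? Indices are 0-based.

rank = 4

step 1: normalize row 0 (÷3) = (1, -1, -1/3, 1)
  row 1: subtract -4×row0 = (0, -5, -4/3, 8)
  row 2: subtract -2×row0 = (0, 0, 10/3, 2)
  row 3: subtract 2×row0 = (0, 4, 8/3, -4)
step 2: normalize row 1 (÷-5) = (0, 1, 4/15, -8/5)
  row 0: subtract -1×row1 = (1, 0, -1/15, -3/5)
  row 3: subtract 4×row1 = (0, 0, 8/5, 12/5)
step 3: normalize row 2 (÷10/3) = (0, 0, 1, 3/5)
  row 0: subtract -1/15×row2 = (1, 0, 0, -14/25)
  row 1: subtract 4/15×row2 = (0, 1, 0, -44/25)
  row 3: subtract 8/5×row2 = (0, 0, 0, 36/25)
step 4: normalize row 3 (÷36/25) = (0, 0, 0, 1)
  row 0: subtract -14/25×row3 = (1, 0, 0, 0)
  row 1: subtract -44/25×row3 = (0, 1, 0, 0)
  row 2: subtract 3/5×row3 = (0, 0, 1, 0)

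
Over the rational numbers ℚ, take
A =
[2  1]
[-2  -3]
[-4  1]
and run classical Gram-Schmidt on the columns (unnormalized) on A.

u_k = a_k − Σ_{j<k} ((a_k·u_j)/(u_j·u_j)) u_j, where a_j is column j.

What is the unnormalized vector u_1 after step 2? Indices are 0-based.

Step 1: u_0 = a_0 = (2, -2, -4).
Step 2: u_1 = a_1 − (1/6)·u_0 = (2/3, -8/3, 5/3).

u_1 = (2/3, -8/3, 5/3)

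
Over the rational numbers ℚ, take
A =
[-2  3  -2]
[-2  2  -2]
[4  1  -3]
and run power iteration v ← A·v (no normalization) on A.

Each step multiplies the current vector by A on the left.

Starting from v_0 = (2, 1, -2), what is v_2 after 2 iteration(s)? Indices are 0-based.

v_0 = (2, 1, -2).
v_1 = A·v_0 = (3, 2, 15).
v_2 = A·v_1 = (-30, -32, -31).

v_2 = (-30, -32, -31)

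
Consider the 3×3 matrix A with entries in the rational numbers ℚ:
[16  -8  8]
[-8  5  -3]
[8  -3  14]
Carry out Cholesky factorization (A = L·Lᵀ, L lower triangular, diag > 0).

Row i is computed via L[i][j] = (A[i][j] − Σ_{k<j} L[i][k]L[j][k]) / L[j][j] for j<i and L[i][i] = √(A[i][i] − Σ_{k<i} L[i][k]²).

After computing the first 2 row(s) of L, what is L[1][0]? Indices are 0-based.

L[1][0] = -2

Step 1: L[0][0] = √(16) = 4.
  L[1][0] = (-8) / L[0][0] = -2.
Step 2: L[1][1] = √(1) = 1.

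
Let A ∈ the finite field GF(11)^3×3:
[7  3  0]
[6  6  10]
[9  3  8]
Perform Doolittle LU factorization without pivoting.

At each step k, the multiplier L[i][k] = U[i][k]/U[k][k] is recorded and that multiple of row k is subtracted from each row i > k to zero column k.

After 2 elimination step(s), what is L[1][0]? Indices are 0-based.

[col 0] pivot 7
  R1 -= 4*R0 → (0, 5, 10)  (L[1][0] := 4)
  R2 -= 6*R0 → (0, 7, 8)  (L[2][0] := 6)
[col 1] pivot 5
  R2 -= 8*R1 → (0, 0, 5)  (L[2][1] := 8)

L[1][0] = 4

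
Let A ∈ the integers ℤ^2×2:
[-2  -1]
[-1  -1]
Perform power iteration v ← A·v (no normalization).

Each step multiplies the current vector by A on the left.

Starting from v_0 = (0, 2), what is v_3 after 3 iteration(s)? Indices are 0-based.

v_0 = (0, 2).
v_1 = A·v_0 = (-2, -2).
v_2 = A·v_1 = (6, 4).
v_3 = A·v_2 = (-16, -10).

v_3 = (-16, -10)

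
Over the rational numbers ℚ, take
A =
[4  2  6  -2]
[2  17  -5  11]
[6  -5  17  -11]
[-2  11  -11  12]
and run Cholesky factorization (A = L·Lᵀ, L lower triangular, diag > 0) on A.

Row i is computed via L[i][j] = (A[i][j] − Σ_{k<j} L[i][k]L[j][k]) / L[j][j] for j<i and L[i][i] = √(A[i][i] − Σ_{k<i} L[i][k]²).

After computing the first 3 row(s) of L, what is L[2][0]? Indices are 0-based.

Step 1: L[0][0] = √(4) = 2.
  L[1][0] = (2) / L[0][0] = 1.
Step 2: L[1][1] = √(16) = 4.
  L[2][0] = (6) / L[0][0] = 3.
  L[2][1] = (-8) / L[1][1] = -2.
Step 3: L[2][2] = √(4) = 2.

L[2][0] = 3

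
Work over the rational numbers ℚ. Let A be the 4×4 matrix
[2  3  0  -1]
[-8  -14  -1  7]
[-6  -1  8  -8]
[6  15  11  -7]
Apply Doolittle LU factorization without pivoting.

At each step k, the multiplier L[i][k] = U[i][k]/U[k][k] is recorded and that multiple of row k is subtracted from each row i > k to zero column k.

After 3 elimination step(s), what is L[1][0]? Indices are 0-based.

L[1][0] = -4

Step 1: pivot at (0,0) is 2.
  row1 ← row1 − (-4)·row0  ⇒  L[1][0]=-4, U row1=(0, -2, -1, 3)
  row2 ← row2 − (-3)·row0  ⇒  L[2][0]=-3, U row2=(0, 8, 8, -11)
  row3 ← row3 − (3)·row0  ⇒  L[3][0]=3, U row3=(0, 6, 11, -4)
Step 2: pivot at (1,1) is -2.
  row2 ← row2 − (-4)·row1  ⇒  L[2][1]=-4, U row2=(0, 0, 4, 1)
  row3 ← row3 − (-3)·row1  ⇒  L[3][1]=-3, U row3=(0, 0, 8, 5)
Step 3: pivot at (2,2) is 4.
  row3 ← row3 − (2)·row2  ⇒  L[3][2]=2, U row3=(0, 0, 0, 3)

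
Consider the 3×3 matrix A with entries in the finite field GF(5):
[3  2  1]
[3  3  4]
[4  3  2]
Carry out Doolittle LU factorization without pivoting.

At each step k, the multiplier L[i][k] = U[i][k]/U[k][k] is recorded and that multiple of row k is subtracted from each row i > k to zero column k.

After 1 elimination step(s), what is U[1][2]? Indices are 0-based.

k=0: U[0][0]=3
  eliminate (1,0): mult=1, new row 1: (0, 1, 3); set L[1][0]=1
  eliminate (2,0): mult=3, new row 2: (0, 2, 4); set L[2][0]=3

U[1][2] = 3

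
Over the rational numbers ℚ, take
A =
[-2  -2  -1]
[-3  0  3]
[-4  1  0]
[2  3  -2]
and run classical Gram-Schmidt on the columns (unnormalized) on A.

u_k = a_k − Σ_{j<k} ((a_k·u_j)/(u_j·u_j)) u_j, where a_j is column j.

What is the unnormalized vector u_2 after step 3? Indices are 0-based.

Step 1: u_0 = a_0 = (-2, -3, -4, 2).
Step 2: u_1 = a_1 − (2/11)·u_0 = (-18/11, 6/11, 19/11, 29/11).
Step 3: u_2 = a_2 − (-1/3)·u_0 − (-11/71)·u_1 = (-409/213, 148/71, -227/213, -197/213).

u_2 = (-409/213, 148/71, -227/213, -197/213)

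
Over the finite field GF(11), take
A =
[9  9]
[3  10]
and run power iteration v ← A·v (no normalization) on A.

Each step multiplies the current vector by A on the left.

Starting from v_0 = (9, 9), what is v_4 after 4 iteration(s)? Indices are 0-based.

v_0 = (9, 9).
v_1 = A·v_0 = (8, 7).
v_2 = A·v_1 = (3, 6).
v_3 = A·v_2 = (4, 3).
v_4 = A·v_3 = (8, 9).

v_4 = (8, 9)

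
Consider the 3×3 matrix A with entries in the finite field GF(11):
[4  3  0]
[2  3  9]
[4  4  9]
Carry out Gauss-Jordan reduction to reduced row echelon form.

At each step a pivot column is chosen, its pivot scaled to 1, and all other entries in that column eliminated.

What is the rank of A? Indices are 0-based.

[1] R0 /= 4  ⇒  (1, 9, 0)
     R1 -= 2·R0  ⇒  (0, 7, 9)
     R2 -= 4·R0  ⇒  (0, 1, 9)
[2] R1 /= 7  ⇒  (0, 1, 6)
     R0 -= 9·R1  ⇒  (1, 0, 1)
     R2 -= 1·R1  ⇒  (0, 0, 3)
[3] R2 /= 3  ⇒  (0, 0, 1)
     R0 -= 1·R2  ⇒  (1, 0, 0)
     R1 -= 6·R2  ⇒  (0, 1, 0)

rank = 3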